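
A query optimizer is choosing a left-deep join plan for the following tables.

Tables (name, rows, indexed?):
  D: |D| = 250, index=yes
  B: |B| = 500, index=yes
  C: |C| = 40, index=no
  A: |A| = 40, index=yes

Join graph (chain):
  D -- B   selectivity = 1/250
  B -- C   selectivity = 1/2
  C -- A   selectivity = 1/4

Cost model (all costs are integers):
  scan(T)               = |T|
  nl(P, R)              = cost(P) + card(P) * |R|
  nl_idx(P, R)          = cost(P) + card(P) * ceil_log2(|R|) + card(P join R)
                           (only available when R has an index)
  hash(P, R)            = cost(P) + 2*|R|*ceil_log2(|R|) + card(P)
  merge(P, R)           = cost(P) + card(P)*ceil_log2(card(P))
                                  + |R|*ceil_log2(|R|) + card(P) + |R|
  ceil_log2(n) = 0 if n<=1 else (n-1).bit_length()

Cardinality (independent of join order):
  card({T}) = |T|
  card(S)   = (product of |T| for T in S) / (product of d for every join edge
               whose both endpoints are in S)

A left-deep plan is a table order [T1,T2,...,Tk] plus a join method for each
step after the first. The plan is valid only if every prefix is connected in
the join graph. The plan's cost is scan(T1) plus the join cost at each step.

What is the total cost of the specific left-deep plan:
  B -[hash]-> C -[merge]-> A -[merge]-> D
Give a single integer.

step 1: scan B: cost=500, card=500
step 2: join C via hash
    card(P join C) = 500*40/(2) = 10000
    cost = 500 + 2*40*6 + 500 = 1480
step 3: join A via merge
    card(P join A) = 10000*40/(4) = 100000
    cost = 1480 + 10000*14 + 40*6 + 10000 + 40 = 151760
step 4: join D via merge
    card(P join D) = 100000*250/(250) = 100000
    cost = 151760 + 100000*17 + 250*8 + 100000 + 250 = 1954010

1954010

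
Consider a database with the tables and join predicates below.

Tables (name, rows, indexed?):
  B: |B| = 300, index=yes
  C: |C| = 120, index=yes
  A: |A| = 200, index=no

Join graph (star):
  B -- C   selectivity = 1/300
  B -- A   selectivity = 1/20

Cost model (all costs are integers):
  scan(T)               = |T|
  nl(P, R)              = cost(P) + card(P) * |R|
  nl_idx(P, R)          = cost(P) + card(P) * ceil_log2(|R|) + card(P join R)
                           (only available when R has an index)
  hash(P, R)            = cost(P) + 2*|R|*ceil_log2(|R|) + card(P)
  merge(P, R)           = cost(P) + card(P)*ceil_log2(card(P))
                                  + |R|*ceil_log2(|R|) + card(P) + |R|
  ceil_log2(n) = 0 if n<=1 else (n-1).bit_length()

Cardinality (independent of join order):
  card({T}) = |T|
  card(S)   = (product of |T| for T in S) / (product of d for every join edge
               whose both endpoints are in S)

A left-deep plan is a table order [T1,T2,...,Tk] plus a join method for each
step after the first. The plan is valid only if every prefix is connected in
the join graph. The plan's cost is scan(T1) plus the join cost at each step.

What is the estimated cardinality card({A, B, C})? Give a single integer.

Tables in S: A(200), B(300), C(120)
Edges inside S: B-C(d=300), B-A(d=20)
numerator = 200 * 300 * 120 = 7200000
denominator = 300 * 20 = 6000
card(S) = 7200000 / 6000 = 1200

1200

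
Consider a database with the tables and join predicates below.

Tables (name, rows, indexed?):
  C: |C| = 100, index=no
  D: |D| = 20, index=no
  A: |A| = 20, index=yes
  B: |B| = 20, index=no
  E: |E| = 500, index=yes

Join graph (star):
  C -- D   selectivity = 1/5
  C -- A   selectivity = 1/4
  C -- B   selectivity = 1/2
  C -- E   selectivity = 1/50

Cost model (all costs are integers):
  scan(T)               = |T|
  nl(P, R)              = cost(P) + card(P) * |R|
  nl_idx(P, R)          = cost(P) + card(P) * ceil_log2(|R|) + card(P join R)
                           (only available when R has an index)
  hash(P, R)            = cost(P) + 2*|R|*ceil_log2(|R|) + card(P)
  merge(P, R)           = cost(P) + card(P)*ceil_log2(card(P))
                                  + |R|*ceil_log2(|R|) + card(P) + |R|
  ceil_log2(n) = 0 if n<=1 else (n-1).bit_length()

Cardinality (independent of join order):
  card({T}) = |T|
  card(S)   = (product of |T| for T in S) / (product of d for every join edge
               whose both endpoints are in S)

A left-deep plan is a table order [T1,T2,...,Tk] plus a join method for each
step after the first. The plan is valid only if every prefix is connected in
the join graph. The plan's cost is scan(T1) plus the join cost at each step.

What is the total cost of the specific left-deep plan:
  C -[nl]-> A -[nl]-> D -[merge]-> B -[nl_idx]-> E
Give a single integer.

step 1: scan C: cost=100, card=100
step 2: join A via nl
    card(P join A) = 100*20/(4) = 500
    cost = 100 + 100*20 = 2100
step 3: join D via nl
    card(P join D) = 500*20/(5) = 2000
    cost = 2100 + 500*20 = 12100
step 4: join B via merge
    card(P join B) = 2000*20/(2) = 20000
    cost = 12100 + 2000*11 + 20*5 + 2000 + 20 = 36220
step 5: join E via nl_idx
    card(P join E) = 20000*500/(50) = 200000
    cost = 36220 + 20000*9 + 200000 = 416220

416220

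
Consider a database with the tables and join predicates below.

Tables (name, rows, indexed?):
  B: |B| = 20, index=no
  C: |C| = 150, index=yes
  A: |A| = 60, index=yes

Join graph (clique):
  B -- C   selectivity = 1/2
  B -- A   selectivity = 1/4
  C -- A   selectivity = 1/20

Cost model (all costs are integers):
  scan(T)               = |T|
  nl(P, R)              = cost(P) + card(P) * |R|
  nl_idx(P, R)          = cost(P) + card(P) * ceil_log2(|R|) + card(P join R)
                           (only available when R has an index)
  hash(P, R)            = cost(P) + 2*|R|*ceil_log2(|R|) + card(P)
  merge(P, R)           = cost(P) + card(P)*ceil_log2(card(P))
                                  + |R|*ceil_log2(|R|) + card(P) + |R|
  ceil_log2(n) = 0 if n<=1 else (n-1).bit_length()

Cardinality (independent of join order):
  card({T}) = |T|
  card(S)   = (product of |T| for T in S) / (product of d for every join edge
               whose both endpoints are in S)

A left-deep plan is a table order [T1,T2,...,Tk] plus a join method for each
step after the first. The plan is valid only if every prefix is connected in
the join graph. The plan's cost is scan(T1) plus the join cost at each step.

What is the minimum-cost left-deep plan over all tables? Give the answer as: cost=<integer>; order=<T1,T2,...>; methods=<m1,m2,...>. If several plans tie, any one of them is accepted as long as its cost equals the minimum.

Selinger DP (subsets sized 1..n):
  {B}: scan cost=20, card=20
  {C}: scan cost=150, card=150
  {A}: scan cost=60, card=60
  {BC}: card=1500; try (B,hash)→500, (C,merge)→1490, (B,merge)→1620, (C,nl_idx)→1680, (C,hash)→2440, (C,nl)→3020 …(+1); best=500 via (B,hash)
  {AB}: card=300; try (B,hash)→320, (A,nl_idx)→440, (A,merge)→560, (B,merge)→600, (A,hash)→760, (A,nl)→1220 …(+1); best=320 via (B,hash)
  {AC}: card=450; try (C,nl_idx)→990, (A,hash)→1020, (A,nl_idx)→1500, (C,merge)→1830, (A,merge)→1920, (C,hash)→2520 …(+2); best=990 via (C,nl_idx)
  {ABC}: card=1125; try (B,hash)→1640, (A,hash)→2720, (C,hash)→3020, (C,nl_idx)→3845, (C,merge)→4670, (B,merge)→5610 …(+5); best=1640 via (B,hash)

cost=1640; order=A,C,B; methods=nl_idx,hash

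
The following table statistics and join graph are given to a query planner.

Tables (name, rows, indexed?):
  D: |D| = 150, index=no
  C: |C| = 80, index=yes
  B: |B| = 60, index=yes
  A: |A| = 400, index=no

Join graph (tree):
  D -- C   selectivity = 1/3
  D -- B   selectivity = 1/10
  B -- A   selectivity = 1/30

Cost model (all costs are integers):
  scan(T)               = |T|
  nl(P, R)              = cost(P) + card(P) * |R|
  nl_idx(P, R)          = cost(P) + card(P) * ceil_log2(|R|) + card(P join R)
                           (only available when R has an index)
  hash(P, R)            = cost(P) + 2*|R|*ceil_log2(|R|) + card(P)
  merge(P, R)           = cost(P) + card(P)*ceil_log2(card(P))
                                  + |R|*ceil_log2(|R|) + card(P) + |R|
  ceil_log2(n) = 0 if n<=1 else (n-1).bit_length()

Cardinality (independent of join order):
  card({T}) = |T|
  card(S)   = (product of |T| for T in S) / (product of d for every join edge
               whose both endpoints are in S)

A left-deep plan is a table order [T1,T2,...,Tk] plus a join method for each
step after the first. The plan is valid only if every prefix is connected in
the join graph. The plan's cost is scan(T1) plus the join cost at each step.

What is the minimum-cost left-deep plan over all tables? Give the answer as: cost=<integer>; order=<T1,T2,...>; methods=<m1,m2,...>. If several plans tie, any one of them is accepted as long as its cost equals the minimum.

Selinger DP (subsets sized 1..n):
  {D}: scan cost=150, card=150
  {C}: scan cost=80, card=80
  {B}: scan cost=60, card=60
  {A}: scan cost=400, card=400
  {CD}: card=4000; try (C,hash)→1420, (D,merge)→2070, (C,merge)→2140, (D,hash)→2560, (C,nl_idx)→5200, (D,nl)→12080 …(+1); best=1420 via (C,hash)
  {BD}: card=900; try (B,hash)→1020, (D,merge)→1830, (B,merge)→1920, (B,nl_idx)→1950, (D,hash)→2520, (D,nl)→9060 …(+1); best=1020 via (B,hash)
  {AB}: card=800; try (B,hash)→1520, (B,nl_idx)→3600, (A,merge)→4480, (B,merge)→4820, (A,hash)→7320, (A,nl)→24060 …(+1); best=1520 via (B,hash)
  {BCD}: card=24000; try (C,hash)→3040, (B,hash)→6140, (C,merge)→11560, (C,nl_idx)→31320, (B,nl_idx)→49420, (B,merge)→53840 …(+2); best=3040 via (C,hash)
  {ABD}: card=12000; try (D,hash)→4720, (A,hash)→9120, (D,merge)→11670, (A,merge)→14920, (D,nl)→121520, (A,nl)→361020; best=4720 via (D,hash)
  {ABCD}: card=320000; try (C,hash)→17840, (A,hash)→34240, (C,merge)→185360, (A,merge)→391040, (C,nl_idx)→408720, (C,nl)→964720 …(+1); best=17840 via (C,hash)

cost=17840; order=A,B,D,C; methods=hash,hash,hash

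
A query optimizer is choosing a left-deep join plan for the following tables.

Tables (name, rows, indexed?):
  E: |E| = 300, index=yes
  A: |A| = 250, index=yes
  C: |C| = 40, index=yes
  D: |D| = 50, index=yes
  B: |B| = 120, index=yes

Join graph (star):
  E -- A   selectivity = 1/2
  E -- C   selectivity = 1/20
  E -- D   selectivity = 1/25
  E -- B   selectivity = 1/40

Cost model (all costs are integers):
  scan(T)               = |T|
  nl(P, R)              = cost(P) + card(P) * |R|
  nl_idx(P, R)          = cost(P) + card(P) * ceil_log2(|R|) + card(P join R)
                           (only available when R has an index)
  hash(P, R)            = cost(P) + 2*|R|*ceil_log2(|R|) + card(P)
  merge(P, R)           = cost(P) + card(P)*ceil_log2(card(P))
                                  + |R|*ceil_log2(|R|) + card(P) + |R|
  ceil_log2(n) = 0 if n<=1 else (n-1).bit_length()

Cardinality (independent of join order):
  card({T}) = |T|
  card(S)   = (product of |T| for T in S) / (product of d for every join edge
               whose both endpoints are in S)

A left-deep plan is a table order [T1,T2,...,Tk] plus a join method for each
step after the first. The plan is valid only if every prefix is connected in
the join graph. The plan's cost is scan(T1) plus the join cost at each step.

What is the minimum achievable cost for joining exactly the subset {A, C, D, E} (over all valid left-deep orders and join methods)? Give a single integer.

Selinger DP over subsets of {A,C,D,E}:
  {E}: scan cost=300, card=300
  {A}: scan cost=250, card=250
  {C}: scan cost=40, card=40
  {D}: scan cost=50, card=50
  {AE}: card=37500; try (A,hash)→4600, (E,merge)→5500, (A,merge)→5550, (E,hash)→5900, (E,nl_idx)→40000, (A,nl_idx)→40200 …(+2); best=4600 via (A,hash)
  {CE}: card=600; try (E,nl_idx)→1000, (C,hash)→1080, (C,nl_idx)→2700, (E,merge)→3320, (C,merge)→3580, (E,hash)→5480 …(+2); best=1000 via (E,nl_idx)
  {DE}: card=600; try (E,nl_idx)→1100, (D,hash)→1200, (D,nl_idx)→2700, (E,merge)→3400, (D,merge)→3650, (E,hash)→5500 …(+2); best=1100 via (E,nl_idx)
  {ACE}: card=75000; try (A,hash)→5600, (A,merge)→9850, (C,hash)→42580, (A,nl_idx)→80800, (A,nl)→151000, (C,nl_idx)→304600 …(+2); best=5600 via (A,hash)
  {ADE}: card=75000; try (A,hash)→5700, (A,merge)→9950, (D,hash)→42700, (A,nl_idx)→80900, (A,nl)→151100, (D,nl_idx)→304600 …(+2); best=5700 via (A,hash)
  {CDE}: card=1200; try (C,hash)→2180, (D,hash)→2200, (D,nl_idx)→5800, (C,nl_idx)→5900, (D,merge)→7950, (C,merge)→7980 …(+2); best=2180 via (C,hash)
  {ACDE}: card=150000; try (A,hash)→7380, (A,merge)→18830, (C,hash)→81180, (D,hash)→81200, (A,nl_idx)→161780, (A,nl)→302180 …(+6); best=7380 via (A,hash)

7380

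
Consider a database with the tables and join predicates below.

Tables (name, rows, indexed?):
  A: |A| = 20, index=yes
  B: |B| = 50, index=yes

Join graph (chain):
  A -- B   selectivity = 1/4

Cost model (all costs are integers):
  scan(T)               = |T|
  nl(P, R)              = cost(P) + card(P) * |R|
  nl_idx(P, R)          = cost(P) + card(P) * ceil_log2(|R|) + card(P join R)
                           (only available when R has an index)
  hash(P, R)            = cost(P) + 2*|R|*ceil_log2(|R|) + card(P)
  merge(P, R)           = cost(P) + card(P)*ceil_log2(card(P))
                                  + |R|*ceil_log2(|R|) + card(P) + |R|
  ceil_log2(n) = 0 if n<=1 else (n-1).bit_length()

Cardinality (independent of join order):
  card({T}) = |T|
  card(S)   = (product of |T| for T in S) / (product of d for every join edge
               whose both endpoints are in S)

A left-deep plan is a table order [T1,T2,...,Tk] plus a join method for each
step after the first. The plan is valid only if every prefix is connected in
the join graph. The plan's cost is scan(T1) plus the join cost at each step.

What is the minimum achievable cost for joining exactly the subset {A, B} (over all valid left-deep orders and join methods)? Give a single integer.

Selinger DP over subsets of {A,B}:
  {A}: scan cost=20, card=20
  {B}: scan cost=50, card=50
  {AB}: card=250; try (A,hash)→300, (B,nl_idx)→390, (B,merge)→490, (A,merge)→520, (A,nl_idx)→550, (B,hash)→640 …(+2); best=300 via (A,hash)

300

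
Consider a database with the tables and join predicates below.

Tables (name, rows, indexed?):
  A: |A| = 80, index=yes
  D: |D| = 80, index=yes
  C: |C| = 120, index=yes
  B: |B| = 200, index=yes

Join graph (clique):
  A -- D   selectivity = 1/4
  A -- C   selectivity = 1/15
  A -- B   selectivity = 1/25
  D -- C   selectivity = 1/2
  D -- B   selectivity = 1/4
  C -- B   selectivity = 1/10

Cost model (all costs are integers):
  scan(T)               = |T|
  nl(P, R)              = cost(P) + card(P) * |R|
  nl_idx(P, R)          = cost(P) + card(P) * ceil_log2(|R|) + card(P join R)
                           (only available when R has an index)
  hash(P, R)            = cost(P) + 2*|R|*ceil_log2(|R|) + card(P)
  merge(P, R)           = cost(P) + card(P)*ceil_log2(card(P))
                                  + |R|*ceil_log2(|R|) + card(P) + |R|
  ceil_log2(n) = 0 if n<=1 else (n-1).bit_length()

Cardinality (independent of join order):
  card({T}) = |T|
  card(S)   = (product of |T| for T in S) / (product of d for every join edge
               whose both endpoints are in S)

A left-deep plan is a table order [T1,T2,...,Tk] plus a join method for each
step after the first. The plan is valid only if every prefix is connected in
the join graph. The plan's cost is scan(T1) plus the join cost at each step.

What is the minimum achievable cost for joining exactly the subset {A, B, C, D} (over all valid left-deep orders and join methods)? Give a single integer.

5312

Selinger DP over subsets of {A,B,C,D}:
  {A}: scan cost=80, card=80
  {D}: scan cost=80, card=80
  {C}: scan cost=120, card=120
  {B}: scan cost=200, card=200
  {AD}: card=1600; try (D,hash)→1280, (A,hash)→1280, (D,merge)→1360, (A,merge)→1360, (D,nl_idx)→2240, (A,nl_idx)→2240 …(+2); best=1280 via (D,hash)
  {AC}: card=640; try (C,nl_idx)→1280, (A,hash)→1360, (A,nl_idx)→1600, (C,merge)→1680, (A,merge)→1720, (C,hash)→1840 …(+2); best=1280 via (C,nl_idx)
  {AB}: card=640; try (B,nl_idx)→1360, (A,hash)→1520, (A,nl_idx)→2240, (B,merge)→2520, (A,merge)→2640, (B,hash)→3360 …(+2); best=1360 via (B,nl_idx)
  {CD}: card=4800; try (D,hash)→1360, (C,merge)→1680, (D,merge)→1720, (C,hash)→1840, (C,nl_idx)→5440, (D,nl_idx)→5760 …(+2); best=1360 via (D,hash)
  {BD}: card=4000; try (D,hash)→1520, (B,merge)→2520, (D,merge)→2640, (B,hash)→3360, (B,nl_idx)→4720, (D,nl_idx)→5600 …(+2); best=1520 via (D,hash)
  {BC}: card=2400; try (C,hash)→2080, (B,merge)→2880, (C,merge)→2960, (B,hash)→3440, (B,nl_idx)→3480, (C,nl_idx)→4000 …(+2); best=2080 via (C,hash)
  {ACD}: card=6400; try (D,hash)→3040, (C,hash)→4560, (A,hash)→7280, (D,merge)→8960, (D,nl_idx)→12160, (C,nl_idx)→18880 …(+6); best=3040 via (D,hash)
  {ABD}: card=3200; try (D,hash)→3120, (B,hash)→6080, (A,hash)→6640, (D,merge)→9040, (D,nl_idx)→9040, (B,nl_idx)→17280 …(+6); best=3120 via (D,hash)
  {ABC}: card=512; try (C,hash)→3680, (B,hash)→5120, (A,hash)→5600, (C,nl_idx)→6352, (B,nl_idx)→6912, (C,merge)→9360 …(+6); best=3680 via (C,hash)
  {BCD}: card=24000; try (D,hash)→5600, (C,hash)→7200, (B,hash)→9360, (D,merge)→33920, (D,nl_idx)→42880, (C,nl_idx)→53520 …(+6); best=5600 via (D,hash)
  {ABCD}: card=1280; try (D,hash)→5312, (C,hash)→8000, (D,nl_idx)→8544, (D,merge)→9440, (B,hash)→12640, (C,nl_idx)→26800 …(+10); best=5312 via (D,hash)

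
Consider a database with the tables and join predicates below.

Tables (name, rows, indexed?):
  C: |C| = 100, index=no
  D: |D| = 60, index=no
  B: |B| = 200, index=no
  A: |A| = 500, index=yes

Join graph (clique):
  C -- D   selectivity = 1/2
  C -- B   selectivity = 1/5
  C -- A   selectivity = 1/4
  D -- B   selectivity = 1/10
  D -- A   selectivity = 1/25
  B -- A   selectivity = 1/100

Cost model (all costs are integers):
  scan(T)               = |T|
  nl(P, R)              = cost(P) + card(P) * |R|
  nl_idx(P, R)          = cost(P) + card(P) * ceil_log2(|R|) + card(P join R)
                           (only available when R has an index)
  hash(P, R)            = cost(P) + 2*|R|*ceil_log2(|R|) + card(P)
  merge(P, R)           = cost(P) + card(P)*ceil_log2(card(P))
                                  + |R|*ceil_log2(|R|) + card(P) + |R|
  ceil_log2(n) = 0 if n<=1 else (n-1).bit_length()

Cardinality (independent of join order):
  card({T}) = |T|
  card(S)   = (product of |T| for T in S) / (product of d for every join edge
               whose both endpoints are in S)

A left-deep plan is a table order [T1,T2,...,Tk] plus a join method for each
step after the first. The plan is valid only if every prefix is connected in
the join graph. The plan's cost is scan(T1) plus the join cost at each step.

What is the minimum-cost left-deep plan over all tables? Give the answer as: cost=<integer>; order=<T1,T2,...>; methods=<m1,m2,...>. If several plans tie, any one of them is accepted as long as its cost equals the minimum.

cost=6360; order=B,A,D,C; methods=nl_idx,hash,hash

Selinger DP (subsets sized 1..n):
  {C}: scan cost=100, card=100
  {D}: scan cost=60, card=60
  {B}: scan cost=200, card=200
  {A}: scan cost=500, card=500
  {CD}: card=3000; try (D,hash)→920, (C,merge)→1280, (D,merge)→1320, (C,hash)→1520, (C,nl)→6060, (D,nl)→6100; best=920 via (D,hash)
  {BC}: card=4000; try (C,hash)→1800, (B,merge)→2700, (C,merge)→2800, (B,hash)→3400, (B,nl)→20100, (C,nl)→20200; best=1800 via (C,hash)
  {AC}: card=12500; try (C,hash)→2400, (A,merge)→5900, (C,merge)→6300, (A,hash)→9200, (A,nl_idx)→13500, (A,nl)→50100 …(+1); best=2400 via (C,hash)
  {BD}: card=1200; try (D,hash)→1120, (B,merge)→2280, (D,merge)→2420, (B,hash)→3320, (B,nl)→12060, (D,nl)→12200; best=1120 via (D,hash)
  {AD}: card=1200; try (D,hash)→1720, (A,nl_idx)→1800, (A,merge)→5480, (D,merge)→5920, (A,hash)→9120, (A,nl)→30060 …(+1); best=1720 via (D,hash)
  {AB}: card=1000; try (A,nl_idx)→3000, (B,hash)→4200, (A,merge)→7000, (B,merge)→7300, (A,hash)→9400, (A,nl)→100200 …(+1); best=3000 via (A,nl_idx)
  {BCD}: card=12000; try (C,hash)→3720, (D,hash)→6520, (B,hash)→7120, (C,merge)→16320, (B,merge)→41720, (D,merge)→54220 …(+3); best=3720 via (C,hash)
  {ACD}: card=15000; try (C,hash)→4320, (A,hash)→12920, (D,hash)→15620, (C,merge)→16920, (A,nl_idx)→42920, (A,merge)→44920 …(+4); best=4320 via (C,hash)
  {ABC}: card=5000; try (C,hash)→5400, (C,merge)→14800, (A,hash)→14800, (B,hash)→18100, (A,nl_idx)→42800, (A,merge)→58800 …(+4); best=5400 via (C,hash)
  {ABD}: card=240; try (D,hash)→4720, (B,hash)→6120, (A,hash)→11320, (A,nl_idx)→12160, (D,merge)→14420, (B,merge)→17920 …(+4); best=4720 via (D,hash)
  {ABCD}: card=600; try (C,hash)→6360, (C,merge)→7680, (D,hash)→11120, (B,hash)→22520, (A,hash)→24720, (C,nl)→28720 …(+7); best=6360 via (C,hash)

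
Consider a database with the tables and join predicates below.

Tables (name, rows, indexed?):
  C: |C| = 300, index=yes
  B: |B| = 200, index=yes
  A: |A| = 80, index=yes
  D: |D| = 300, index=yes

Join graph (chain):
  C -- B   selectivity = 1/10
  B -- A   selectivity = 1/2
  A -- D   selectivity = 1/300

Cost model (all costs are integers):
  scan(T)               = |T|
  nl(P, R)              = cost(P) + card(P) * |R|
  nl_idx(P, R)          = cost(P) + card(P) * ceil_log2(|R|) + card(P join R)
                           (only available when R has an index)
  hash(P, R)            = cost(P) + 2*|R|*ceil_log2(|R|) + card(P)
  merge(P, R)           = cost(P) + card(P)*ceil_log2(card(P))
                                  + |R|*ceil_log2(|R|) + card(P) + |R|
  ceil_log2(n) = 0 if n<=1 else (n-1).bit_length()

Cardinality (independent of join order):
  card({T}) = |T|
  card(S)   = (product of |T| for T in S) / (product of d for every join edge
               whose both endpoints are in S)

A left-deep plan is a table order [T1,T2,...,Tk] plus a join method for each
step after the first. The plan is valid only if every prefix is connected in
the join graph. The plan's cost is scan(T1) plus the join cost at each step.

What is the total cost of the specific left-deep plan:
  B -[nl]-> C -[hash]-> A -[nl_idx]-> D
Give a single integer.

step 1: scan B: cost=200, card=200
step 2: join C via nl
    card(P join C) = 200*300/(10) = 6000
    cost = 200 + 200*300 = 60200
step 3: join A via hash
    card(P join A) = 6000*80/(2) = 240000
    cost = 60200 + 2*80*7 + 6000 = 67320
step 4: join D via nl_idx
    card(P join D) = 240000*300/(300) = 240000
    cost = 67320 + 240000*9 + 240000 = 2467320

2467320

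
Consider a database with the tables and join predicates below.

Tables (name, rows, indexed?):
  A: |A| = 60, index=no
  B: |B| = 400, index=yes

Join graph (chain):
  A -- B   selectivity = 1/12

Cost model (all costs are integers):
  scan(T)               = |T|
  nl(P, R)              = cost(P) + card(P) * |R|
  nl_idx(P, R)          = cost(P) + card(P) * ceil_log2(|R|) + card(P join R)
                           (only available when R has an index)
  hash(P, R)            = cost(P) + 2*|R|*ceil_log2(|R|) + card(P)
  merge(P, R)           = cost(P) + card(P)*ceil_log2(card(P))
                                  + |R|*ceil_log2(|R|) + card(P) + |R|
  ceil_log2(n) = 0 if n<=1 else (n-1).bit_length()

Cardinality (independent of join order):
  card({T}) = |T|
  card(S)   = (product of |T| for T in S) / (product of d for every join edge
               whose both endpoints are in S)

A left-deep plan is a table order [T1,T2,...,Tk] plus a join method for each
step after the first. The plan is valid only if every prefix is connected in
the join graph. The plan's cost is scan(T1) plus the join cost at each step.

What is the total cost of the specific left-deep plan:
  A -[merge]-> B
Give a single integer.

4480

step 1: scan A: cost=60, card=60
step 2: join B via merge
    card(P join B) = 60*400/(12) = 2000
    cost = 60 + 60*6 + 400*9 + 60 + 400 = 4480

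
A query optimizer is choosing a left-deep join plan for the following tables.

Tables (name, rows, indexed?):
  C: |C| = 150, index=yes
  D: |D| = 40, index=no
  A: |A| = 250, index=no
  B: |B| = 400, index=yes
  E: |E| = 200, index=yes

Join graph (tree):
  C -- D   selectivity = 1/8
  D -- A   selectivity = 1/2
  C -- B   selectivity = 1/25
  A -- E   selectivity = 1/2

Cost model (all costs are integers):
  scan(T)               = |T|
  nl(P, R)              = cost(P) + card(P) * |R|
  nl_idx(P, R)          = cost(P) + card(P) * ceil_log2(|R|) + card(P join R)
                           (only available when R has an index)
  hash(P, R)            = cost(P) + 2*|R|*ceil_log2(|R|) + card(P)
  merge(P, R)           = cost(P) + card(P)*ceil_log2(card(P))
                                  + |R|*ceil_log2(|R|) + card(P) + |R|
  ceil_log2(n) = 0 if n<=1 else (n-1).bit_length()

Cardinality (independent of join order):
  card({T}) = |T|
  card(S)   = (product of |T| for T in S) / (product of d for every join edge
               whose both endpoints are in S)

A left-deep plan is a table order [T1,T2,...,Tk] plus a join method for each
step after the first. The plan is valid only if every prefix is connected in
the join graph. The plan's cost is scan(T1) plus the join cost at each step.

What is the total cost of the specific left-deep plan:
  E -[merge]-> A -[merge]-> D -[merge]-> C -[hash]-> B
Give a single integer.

19788080

step 1: scan E: cost=200, card=200
step 2: join A via merge
    card(P join A) = 200*250/(2) = 25000
    cost = 200 + 200*8 + 250*8 + 200 + 250 = 4250
step 3: join D via merge
    card(P join D) = 25000*40/(2) = 500000
    cost = 4250 + 25000*15 + 40*6 + 25000 + 40 = 404530
step 4: join C via merge
    card(P join C) = 500000*150/(8) = 9375000
    cost = 404530 + 500000*19 + 150*8 + 500000 + 150 = 10405880
step 5: join B via hash
    card(P join B) = 9375000*400/(25) = 150000000
    cost = 10405880 + 2*400*9 + 9375000 = 19788080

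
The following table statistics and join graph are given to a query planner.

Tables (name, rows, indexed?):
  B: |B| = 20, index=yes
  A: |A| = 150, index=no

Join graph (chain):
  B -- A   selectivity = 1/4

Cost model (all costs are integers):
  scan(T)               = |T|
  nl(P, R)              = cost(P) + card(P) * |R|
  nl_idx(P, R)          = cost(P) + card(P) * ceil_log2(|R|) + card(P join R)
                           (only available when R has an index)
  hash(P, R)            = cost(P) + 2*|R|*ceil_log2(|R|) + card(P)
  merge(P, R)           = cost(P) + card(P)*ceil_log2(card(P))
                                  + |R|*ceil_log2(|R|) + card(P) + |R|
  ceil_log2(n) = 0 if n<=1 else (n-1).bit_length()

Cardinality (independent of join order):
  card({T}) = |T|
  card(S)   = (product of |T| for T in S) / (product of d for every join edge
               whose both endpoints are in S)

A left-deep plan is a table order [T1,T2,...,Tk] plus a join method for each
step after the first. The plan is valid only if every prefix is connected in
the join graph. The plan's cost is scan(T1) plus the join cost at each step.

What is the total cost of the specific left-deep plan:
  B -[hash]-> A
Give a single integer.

2440

step 1: scan B: cost=20, card=20
step 2: join A via hash
    card(P join A) = 20*150/(4) = 750
    cost = 20 + 2*150*8 + 20 = 2440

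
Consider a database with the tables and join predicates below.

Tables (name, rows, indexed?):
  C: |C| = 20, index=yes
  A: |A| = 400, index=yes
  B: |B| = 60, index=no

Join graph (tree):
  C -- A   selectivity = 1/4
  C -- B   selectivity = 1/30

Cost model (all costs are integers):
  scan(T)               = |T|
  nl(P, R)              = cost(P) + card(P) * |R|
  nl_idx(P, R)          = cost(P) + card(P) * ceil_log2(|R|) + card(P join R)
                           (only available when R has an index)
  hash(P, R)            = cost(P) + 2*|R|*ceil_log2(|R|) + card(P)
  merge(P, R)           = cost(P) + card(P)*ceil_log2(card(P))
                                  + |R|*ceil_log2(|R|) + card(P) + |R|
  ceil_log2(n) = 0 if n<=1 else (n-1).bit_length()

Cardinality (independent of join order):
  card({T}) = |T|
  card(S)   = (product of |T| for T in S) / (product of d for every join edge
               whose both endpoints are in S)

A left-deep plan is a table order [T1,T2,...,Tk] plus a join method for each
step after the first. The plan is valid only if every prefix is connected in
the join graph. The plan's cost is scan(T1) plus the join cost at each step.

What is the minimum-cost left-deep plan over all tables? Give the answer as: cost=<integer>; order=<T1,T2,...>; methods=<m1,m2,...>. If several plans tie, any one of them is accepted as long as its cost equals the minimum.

cost=3720; order=A,C,B; methods=hash,hash

Selinger DP (subsets sized 1..n):
  {C}: scan cost=20, card=20
  {A}: scan cost=400, card=400
  {B}: scan cost=60, card=60
  {AC}: card=2000; try (C,hash)→1000, (A,nl_idx)→2200, (A,merge)→4140, (C,nl_idx)→4400, (C,merge)→4520, (A,hash)→7240 …(+2); best=1000 via (C,hash)
  {BC}: card=40; try (C,hash)→320, (C,nl_idx)→400, (B,merge)→560, (C,merge)→600, (B,hash)→760, (B,nl)→1220 …(+1); best=320 via (C,hash)
  {ABC}: card=4000; try (B,hash)→3720, (A,merge)→4600, (A,nl_idx)→4680, (A,hash)→7560, (A,nl)→16320, (B,merge)→25420 …(+1); best=3720 via (B,hash)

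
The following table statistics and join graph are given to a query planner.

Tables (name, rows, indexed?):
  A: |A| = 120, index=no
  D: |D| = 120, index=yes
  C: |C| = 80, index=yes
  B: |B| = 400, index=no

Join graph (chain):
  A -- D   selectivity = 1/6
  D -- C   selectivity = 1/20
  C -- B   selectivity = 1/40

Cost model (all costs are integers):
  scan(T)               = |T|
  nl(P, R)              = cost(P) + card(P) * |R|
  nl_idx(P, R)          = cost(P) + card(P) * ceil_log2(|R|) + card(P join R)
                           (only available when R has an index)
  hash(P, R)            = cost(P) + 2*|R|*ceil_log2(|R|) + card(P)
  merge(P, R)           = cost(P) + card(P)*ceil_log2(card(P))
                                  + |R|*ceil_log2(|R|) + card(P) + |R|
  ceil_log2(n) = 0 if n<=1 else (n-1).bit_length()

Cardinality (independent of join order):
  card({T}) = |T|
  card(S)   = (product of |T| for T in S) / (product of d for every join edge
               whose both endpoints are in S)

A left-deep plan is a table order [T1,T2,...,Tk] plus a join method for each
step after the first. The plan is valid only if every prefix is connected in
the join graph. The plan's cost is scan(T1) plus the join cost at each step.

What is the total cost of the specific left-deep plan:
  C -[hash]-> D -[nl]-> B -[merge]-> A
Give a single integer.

step 1: scan C: cost=80, card=80
step 2: join D via hash
    card(P join D) = 80*120/(20) = 480
    cost = 80 + 2*120*7 + 80 = 1840
step 3: join B via nl
    card(P join B) = 480*400/(40) = 4800
    cost = 1840 + 480*400 = 193840
step 4: join A via merge
    card(P join A) = 4800*120/(6) = 96000
    cost = 193840 + 4800*13 + 120*7 + 4800 + 120 = 262000

262000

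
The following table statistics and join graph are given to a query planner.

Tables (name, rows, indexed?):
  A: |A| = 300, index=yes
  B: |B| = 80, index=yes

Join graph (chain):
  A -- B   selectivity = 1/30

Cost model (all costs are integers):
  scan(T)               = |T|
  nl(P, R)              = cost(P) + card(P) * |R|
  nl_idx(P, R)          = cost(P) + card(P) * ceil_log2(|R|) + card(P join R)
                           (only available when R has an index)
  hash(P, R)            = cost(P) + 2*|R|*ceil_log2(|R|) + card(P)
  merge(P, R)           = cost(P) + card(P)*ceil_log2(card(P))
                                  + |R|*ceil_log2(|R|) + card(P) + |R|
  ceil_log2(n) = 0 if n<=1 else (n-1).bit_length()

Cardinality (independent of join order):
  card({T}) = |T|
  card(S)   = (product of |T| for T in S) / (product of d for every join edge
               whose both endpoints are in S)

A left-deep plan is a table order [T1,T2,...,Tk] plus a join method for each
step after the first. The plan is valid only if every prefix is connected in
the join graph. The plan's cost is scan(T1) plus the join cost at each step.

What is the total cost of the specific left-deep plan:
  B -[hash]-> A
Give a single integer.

5560

step 1: scan B: cost=80, card=80
step 2: join A via hash
    card(P join A) = 80*300/(30) = 800
    cost = 80 + 2*300*9 + 80 = 5560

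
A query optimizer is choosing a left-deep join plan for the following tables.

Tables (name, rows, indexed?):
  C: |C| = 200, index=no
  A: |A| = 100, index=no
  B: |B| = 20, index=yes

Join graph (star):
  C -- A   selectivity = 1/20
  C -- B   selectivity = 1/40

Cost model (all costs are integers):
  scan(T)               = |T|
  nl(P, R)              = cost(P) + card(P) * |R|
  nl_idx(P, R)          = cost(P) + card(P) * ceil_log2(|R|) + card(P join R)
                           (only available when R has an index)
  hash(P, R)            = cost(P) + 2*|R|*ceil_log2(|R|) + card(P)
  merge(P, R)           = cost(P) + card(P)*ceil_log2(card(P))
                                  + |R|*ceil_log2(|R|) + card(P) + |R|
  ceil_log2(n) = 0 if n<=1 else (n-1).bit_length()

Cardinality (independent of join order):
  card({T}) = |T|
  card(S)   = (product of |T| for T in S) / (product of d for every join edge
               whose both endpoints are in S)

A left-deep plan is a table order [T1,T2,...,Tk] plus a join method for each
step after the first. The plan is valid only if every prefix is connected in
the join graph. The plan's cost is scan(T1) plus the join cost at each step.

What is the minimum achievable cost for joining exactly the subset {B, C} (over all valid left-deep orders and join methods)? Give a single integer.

Selinger DP over subsets of {B,C}:
  {C}: scan cost=200, card=200
  {B}: scan cost=20, card=20
  {BC}: card=100; try (B,hash)→600, (B,nl_idx)→1300, (C,merge)→1940, (B,merge)→2120, (C,hash)→3240, (C,nl)→4020 …(+1); best=600 via (B,hash)

600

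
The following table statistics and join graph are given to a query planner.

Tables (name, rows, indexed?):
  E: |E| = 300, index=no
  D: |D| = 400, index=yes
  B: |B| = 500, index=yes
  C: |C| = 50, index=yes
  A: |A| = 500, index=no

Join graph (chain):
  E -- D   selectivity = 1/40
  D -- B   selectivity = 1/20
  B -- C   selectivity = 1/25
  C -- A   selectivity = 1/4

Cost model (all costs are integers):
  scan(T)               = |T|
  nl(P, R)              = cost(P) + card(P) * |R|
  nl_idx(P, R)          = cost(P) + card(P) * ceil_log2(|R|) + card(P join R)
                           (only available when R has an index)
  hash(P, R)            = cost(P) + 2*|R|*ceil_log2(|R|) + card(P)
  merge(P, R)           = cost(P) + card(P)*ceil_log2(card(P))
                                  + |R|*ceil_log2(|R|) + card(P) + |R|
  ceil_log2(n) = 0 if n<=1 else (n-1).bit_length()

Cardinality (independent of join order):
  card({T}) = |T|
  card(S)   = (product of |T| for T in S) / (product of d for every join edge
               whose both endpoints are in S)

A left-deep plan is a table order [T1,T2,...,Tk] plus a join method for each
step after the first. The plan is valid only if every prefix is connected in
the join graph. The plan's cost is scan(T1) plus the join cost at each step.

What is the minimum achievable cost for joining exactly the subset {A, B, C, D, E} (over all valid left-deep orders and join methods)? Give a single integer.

194100

Selinger DP over subsets of {A,B,C,D,E}:
  {E}: scan cost=300, card=300
  {D}: scan cost=400, card=400
  {B}: scan cost=500, card=500
  {C}: scan cost=50, card=50
  {A}: scan cost=500, card=500
  {DE}: card=3000; try (D,nl_idx)→6000, (E,hash)→6200, (D,merge)→7300, (E,merge)→7400, (D,hash)→7800, (D,nl)→120300 …(+1); best=6000 via (D,nl_idx)
  {BD}: card=10000; try (D,hash)→8200, (B,merge)→9400, (D,merge)→9500, (B,hash)→9800, (B,nl_idx)→14000, (D,nl_idx)→15000 …(+2); best=8200 via (D,hash)
  {BC}: card=1000; try (B,nl_idx)→1500, (C,hash)→1600, (C,nl_idx)→4500, (B,merge)→5400, (C,merge)→5850, (B,hash)→9100 …(+2); best=1500 via (B,nl_idx)
  {AC}: card=6250; try (C,hash)→1600, (A,merge)→5400, (C,merge)→5850, (A,hash)→9100, (C,nl_idx)→9750, (A,nl)→25050 …(+1); best=1600 via (C,hash)
  {BDE}: card=75000; try (B,hash)→18000, (E,hash)→23600, (B,merge)→50000, (B,nl_idx)→108000, (E,merge)→161200, (B,nl)→1506000 …(+1); best=18000 via (B,hash)
  {BCD}: card=20000; try (D,hash)→9700, (D,merge)→16500, (C,hash)→18800, (D,nl_idx)→30500, (C,nl_idx)→88200, (C,merge)→158550 …(+2); best=9700 via (D,hash)
  {ABC}: card=125000; try (A,hash)→11500, (B,hash)→16850, (A,merge)→17500, (B,merge)→94100, (B,nl_idx)→182850, (A,nl)→501500 …(+1); best=11500 via (A,hash)
  {BCDE}: card=150000; try (E,hash)→35100, (C,hash)→93600, (E,merge)→332700, (C,nl_idx)→618000, (C,merge)→1368350, (C,nl)→3768000 …(+1); best=35100 via (E,hash)
  {ABCD}: card=2500000; try (A,hash)→38700, (D,hash)→143700, (A,merge)→334700, (D,merge)→2265500, (D,nl_idx)→3636500, (A,nl)→10009700 …(+1); best=38700 via (A,hash)
  {ABCDE}: card=18750000; try (A,hash)→194100, (E,hash)→2544100, (A,merge)→2890100, (E,merge)→57541700, (A,nl)→75035100, (E,nl)→750038700; best=194100 via (A,hash)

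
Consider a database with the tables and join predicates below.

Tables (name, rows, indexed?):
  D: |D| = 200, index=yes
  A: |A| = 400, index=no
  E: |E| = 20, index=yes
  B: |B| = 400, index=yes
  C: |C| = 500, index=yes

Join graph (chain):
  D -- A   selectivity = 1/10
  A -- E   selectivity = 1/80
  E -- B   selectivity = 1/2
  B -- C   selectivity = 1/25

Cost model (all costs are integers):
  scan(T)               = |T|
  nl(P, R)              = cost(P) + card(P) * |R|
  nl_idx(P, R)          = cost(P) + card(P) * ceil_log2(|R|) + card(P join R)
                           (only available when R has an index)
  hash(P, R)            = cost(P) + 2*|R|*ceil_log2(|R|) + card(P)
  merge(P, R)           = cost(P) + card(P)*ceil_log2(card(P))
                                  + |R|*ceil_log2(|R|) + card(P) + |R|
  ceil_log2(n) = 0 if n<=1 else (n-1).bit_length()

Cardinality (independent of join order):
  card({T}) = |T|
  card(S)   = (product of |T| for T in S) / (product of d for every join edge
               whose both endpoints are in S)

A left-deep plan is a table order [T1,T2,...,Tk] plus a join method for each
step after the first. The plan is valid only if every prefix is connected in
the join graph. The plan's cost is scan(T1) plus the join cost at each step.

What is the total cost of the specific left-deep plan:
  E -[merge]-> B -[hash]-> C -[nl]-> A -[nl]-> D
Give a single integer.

112017140

step 1: scan E: cost=20, card=20
step 2: join B via merge
    card(P join B) = 20*400/(2) = 4000
    cost = 20 + 20*5 + 400*9 + 20 + 400 = 4140
step 3: join C via hash
    card(P join C) = 4000*500/(25) = 80000
    cost = 4140 + 2*500*9 + 4000 = 17140
step 4: join A via nl
    card(P join A) = 80000*400/(80) = 400000
    cost = 17140 + 80000*400 = 32017140
step 5: join D via nl
    card(P join D) = 400000*200/(10) = 8000000
    cost = 32017140 + 400000*200 = 112017140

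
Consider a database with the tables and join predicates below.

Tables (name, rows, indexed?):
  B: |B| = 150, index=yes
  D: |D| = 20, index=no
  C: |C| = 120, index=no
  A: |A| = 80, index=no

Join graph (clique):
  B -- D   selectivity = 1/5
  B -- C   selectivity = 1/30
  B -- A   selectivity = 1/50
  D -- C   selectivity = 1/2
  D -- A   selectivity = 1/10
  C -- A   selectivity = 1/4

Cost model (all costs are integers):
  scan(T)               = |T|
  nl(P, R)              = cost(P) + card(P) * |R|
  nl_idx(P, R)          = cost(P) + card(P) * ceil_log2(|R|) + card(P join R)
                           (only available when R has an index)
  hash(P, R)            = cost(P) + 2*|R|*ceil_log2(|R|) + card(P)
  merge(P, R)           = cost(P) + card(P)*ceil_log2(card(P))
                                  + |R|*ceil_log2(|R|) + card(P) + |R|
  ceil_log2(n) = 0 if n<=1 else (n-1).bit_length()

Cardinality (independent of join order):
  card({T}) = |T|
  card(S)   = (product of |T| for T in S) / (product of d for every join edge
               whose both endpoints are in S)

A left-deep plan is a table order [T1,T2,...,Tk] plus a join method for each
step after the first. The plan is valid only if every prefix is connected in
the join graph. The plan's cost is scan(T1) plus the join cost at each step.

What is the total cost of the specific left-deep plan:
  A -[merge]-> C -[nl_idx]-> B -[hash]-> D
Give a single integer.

21560

step 1: scan A: cost=80, card=80
step 2: join C via merge
    card(P join C) = 80*120/(4) = 2400
    cost = 80 + 80*7 + 120*7 + 80 + 120 = 1680
step 3: join B via nl_idx
    card(P join B) = 2400*150/(30*50) = 240
    cost = 1680 + 2400*8 + 240 = 21120
step 4: join D via hash
    card(P join D) = 240*20/(5*2*10) = 48
    cost = 21120 + 2*20*5 + 240 = 21560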